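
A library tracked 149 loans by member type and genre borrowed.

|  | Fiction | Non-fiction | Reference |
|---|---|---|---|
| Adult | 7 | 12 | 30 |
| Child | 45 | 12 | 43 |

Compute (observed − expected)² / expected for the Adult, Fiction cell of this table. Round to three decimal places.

Row total (Adult) = 49; column total (Fiction) = 52; N = 149.
Expected count E = 49 × 52 / 149 = 17.1007.
Contribution = (O − E)²/E = (7 − 17.1007)² / 17.1007 = 5.966.

5.966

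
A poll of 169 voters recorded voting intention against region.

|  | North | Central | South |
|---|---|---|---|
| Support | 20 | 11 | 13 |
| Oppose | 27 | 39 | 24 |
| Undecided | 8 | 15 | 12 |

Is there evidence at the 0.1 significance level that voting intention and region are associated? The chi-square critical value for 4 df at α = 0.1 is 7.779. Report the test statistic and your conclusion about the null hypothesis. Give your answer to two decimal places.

Row totals: 44, 90, 35. Column totals: 55, 65, 49. Grand total N = 169.
Expected counts (row total × column total / N):
  Support, North: 44×55/169 = 14.320
  Support, Central: 44×65/169 = 16.923
  Support, South: 44×49/169 = 12.757
  Oppose, North: 90×55/169 = 29.290
  Oppose, Central: 90×65/169 = 34.615
  Oppose, South: 90×49/169 = 26.095
  Undecided, North: 35×55/169 = 11.391
  Undecided, Central: 35×65/169 = 13.462
  Undecided, South: 35×49/169 = 10.148
Contributions (O − E)²/E:
  (20 − 14.320)²/14.320 = 2.2530
  (11 − 16.923)²/16.923 = 2.0730
  (13 − 12.757)²/12.757 = 0.0046
  (27 − 29.290)²/29.290 = 0.1790
  (39 − 34.615)²/34.615 = 0.5555
  (24 − 26.095)²/26.095 = 0.1682
  (8 − 11.391)²/11.391 = 1.0095
  (15 − 13.462)²/13.462 = 0.1757
  (12 − 10.148)²/10.148 = 0.3380
χ² = 2.2530 + 2.0730 + 0.0046 + 0.1790 + 0.5555 + 0.1682 + 1.0095 + 0.1757 + 0.3380 = 6.76
df = (3−1)(3−1) = 4. Since 6.76 < 7.779, fail to reject the null hypothesis of independence at α = 0.1.

6.76; fail to reject H₀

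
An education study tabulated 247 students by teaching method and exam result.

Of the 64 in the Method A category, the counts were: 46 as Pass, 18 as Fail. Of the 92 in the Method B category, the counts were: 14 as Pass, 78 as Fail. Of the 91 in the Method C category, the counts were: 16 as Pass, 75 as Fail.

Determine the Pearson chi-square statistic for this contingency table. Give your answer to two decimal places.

68.64

Row totals: 64, 92, 91. Column totals: 76, 171. Grand total N = 247.
Expected counts (row total × column total / N):
  Method A, Pass: 64×76/247 = 19.692
  Method A, Fail: 64×171/247 = 44.308
  Method B, Pass: 92×76/247 = 28.308
  Method B, Fail: 92×171/247 = 63.692
  Method C, Pass: 91×76/247 = 28.000
  Method C, Fail: 91×171/247 = 63.000
Contributions (O − E)²/E:
  (46 − 19.692)²/19.692 = 35.1468
  (18 − 44.308)²/44.308 = 15.6204
  (14 − 28.308)²/28.308 = 7.2318
  (78 − 63.692)²/63.692 = 3.2142
  (16 − 28.000)²/28.000 = 5.1429
  (75 − 63.000)²/63.000 = 2.2857
χ² = 35.1468 + 15.6204 + 7.2318 + 3.2142 + 5.1429 + 2.2857 = 68.64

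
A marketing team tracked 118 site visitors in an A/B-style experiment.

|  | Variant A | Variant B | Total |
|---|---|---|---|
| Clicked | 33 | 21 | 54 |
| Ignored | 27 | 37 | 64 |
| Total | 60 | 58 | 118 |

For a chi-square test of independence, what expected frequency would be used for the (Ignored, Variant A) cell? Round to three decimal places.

32.542

Row total (Ignored) = 64; column total (Variant A) = 60; grand total N = 118.
Expected count = (row total × column total) / N = 64 × 60 / 118 = 32.542.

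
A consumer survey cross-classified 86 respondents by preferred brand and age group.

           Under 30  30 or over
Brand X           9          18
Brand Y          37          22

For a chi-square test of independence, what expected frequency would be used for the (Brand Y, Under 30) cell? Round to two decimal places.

31.56

Row total (Brand Y) = 59; column total (Under 30) = 46; grand total N = 86.
Expected count = (row total × column total) / N = 59 × 46 / 86 = 31.56.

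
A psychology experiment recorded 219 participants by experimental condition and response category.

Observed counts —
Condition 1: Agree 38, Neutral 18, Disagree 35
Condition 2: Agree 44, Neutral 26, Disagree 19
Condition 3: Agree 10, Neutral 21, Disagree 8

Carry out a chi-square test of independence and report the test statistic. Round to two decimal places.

20.02

Row totals: 91, 89, 39. Column totals: 92, 65, 62. Grand total N = 219.
Expected counts (row total × column total / N):
  Condition 1, Agree: 91×92/219 = 38.228
  Condition 1, Neutral: 91×65/219 = 27.009
  Condition 1, Disagree: 91×62/219 = 25.763
  Condition 2, Agree: 89×92/219 = 37.388
  Condition 2, Neutral: 89×65/219 = 26.416
  Condition 2, Disagree: 89×62/219 = 25.196
  Condition 3, Agree: 39×92/219 = 16.384
  Condition 3, Neutral: 39×65/219 = 11.575
  Condition 3, Disagree: 39×62/219 = 11.041
Contributions (O − E)²/E:
  (38 − 38.228)²/38.228 = 0.0014
  (18 − 27.009)²/27.009 = 3.0050
  (35 − 25.763)²/25.763 = 3.3118
  (44 − 37.388)²/37.388 = 1.1693
  (26 − 26.416)²/26.416 = 0.0066
  (19 − 25.196)²/25.196 = 1.5237
  (10 − 16.384)²/16.384 = 2.4875
  (21 − 11.575)²/11.575 = 7.6744
  (8 − 11.041)²/11.041 = 0.8376
χ² = 0.0014 + 3.0050 + 3.3118 + 1.1693 + 0.0066 + 1.5237 + 2.4875 + 7.6744 + 0.8376 = 20.02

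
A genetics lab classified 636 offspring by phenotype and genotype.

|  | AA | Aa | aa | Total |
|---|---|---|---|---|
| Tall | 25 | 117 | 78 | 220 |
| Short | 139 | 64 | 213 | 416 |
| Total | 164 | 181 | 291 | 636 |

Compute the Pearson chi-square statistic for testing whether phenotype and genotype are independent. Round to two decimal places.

Grand total N = 636.
Expected counts (row total × column total / N):
  Tall, AA: 220×164/636 = 56.730
  Tall, Aa: 220×181/636 = 62.610
  Tall, aa: 220×291/636 = 100.660
  Short, AA: 416×164/636 = 107.270
  Short, Aa: 416×181/636 = 118.390
  Short, aa: 416×291/636 = 190.340
Contributions (O − E)²/E:
  (25 − 56.730)²/56.730 = 17.7471
  (117 − 62.610)²/62.610 = 47.2492
  (78 − 100.660)²/100.660 = 5.1011
  (139 − 107.270)²/107.270 = 9.3856
  (64 − 118.390)²/118.390 = 24.9875
  (213 − 190.340)²/190.340 = 2.6977
χ² = 17.7471 + 47.2492 + 5.1011 + 9.3856 + 24.9875 + 2.6977 = 107.17

107.17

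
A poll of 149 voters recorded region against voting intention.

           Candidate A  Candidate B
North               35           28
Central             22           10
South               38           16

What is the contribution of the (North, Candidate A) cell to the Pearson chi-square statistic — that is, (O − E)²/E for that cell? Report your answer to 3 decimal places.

0.665

Row total (North) = 63; column total (Candidate A) = 95; N = 149.
Expected count E = 63 × 95 / 149 = 40.1678.
Contribution = (O − E)²/E = (35 − 40.1678)² / 40.1678 = 0.665.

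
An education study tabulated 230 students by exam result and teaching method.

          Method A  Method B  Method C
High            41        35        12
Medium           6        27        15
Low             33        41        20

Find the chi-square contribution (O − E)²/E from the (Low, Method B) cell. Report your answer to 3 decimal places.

Row total (Low) = 94; column total (Method B) = 103; N = 230.
Expected count E = 94 × 103 / 230 = 42.0957.
Contribution = (O − E)²/E = (41 − 42.0957)² / 42.0957 = 0.029.

0.029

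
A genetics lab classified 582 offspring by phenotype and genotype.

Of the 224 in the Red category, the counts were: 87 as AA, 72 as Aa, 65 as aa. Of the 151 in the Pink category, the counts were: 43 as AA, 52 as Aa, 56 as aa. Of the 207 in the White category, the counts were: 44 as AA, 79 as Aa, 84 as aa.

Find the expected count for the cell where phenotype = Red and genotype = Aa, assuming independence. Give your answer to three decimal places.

78.131

Row total (Red) = 224; column total (Aa) = 203; grand total N = 582.
Expected count = (row total × column total) / N = 224 × 203 / 582 = 78.131.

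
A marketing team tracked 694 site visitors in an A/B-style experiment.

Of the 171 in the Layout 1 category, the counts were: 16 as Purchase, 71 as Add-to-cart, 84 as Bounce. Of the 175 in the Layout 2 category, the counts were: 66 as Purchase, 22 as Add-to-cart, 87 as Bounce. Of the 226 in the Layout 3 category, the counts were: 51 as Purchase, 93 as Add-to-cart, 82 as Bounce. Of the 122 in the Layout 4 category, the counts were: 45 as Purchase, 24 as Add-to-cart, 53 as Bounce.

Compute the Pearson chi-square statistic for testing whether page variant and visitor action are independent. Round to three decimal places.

Row totals: 171, 175, 226, 122. Column totals: 178, 210, 306. Grand total N = 694.
Expected counts (row total × column total / N):
  Layout 1, Purchase: 171×178/694 = 43.8588
  Layout 1, Add-to-cart: 171×210/694 = 51.7435
  Layout 1, Bounce: 171×306/694 = 75.3977
  Layout 2, Purchase: 175×178/694 = 44.8847
  Layout 2, Add-to-cart: 175×210/694 = 52.9539
  Layout 2, Bounce: 175×306/694 = 77.1614
  Layout 3, Purchase: 226×178/694 = 57.9654
  Layout 3, Add-to-cart: 226×210/694 = 68.3862
  Layout 3, Bounce: 226×306/694 = 99.6484
  Layout 4, Purchase: 122×178/694 = 31.2911
  Layout 4, Add-to-cart: 122×210/694 = 36.9164
  Layout 4, Bounce: 122×306/694 = 53.7925
Contributions (O − E)²/E:
  (16 − 43.8588)²/43.8588 = 17.6957
  (71 − 51.7435)²/51.7435 = 7.1664
  (84 − 75.3977)²/75.3977 = 0.9815
  (66 − 44.8847)²/44.8847 = 9.9334
  (22 − 52.9539)²/52.9539 = 18.0939
  (87 − 77.1614)²/77.1614 = 1.2545
  (51 − 57.9654)²/57.9654 = 0.8370
  (93 − 68.3862)²/68.3862 = 8.8591
  (82 − 99.6484)²/99.6484 = 3.1257
  (45 − 31.2911)²/31.2911 = 6.0060
  (24 − 36.9164)²/36.9164 = 4.5192
  (53 − 53.7925)²/53.7925 = 0.0117
χ² = 17.6957 + 7.1664 + 0.9815 + 9.9334 + 18.0939 + 1.2545 + 0.8370 + 8.8591 + 3.1257 + 6.0060 + 4.5192 + 0.0117 = 78.484

78.484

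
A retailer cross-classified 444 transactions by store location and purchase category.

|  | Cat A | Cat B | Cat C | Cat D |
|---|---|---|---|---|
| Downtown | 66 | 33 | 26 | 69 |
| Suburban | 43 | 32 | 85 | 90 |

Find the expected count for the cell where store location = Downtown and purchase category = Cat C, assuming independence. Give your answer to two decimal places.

48.50

Row total (Downtown) = 194; column total (Cat C) = 111; grand total N = 444.
Expected count = (row total × column total) / N = 194 × 111 / 444 = 48.50.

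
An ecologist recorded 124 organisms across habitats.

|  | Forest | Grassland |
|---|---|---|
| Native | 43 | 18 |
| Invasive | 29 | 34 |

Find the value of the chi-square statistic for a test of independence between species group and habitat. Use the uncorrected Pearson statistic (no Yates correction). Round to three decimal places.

7.615

Row totals: 61, 63. Column totals: 72, 52. Grand total N = 124.
Expected counts (row total × column total / N):
  Native, Forest: 61×72/124 = 35.4194
  Native, Grassland: 61×52/124 = 25.5806
  Invasive, Forest: 63×72/124 = 36.5806
  Invasive, Grassland: 63×52/124 = 26.4194
Contributions (O − E)²/E:
  (43 − 35.4194)²/35.4194 = 1.6224
  (18 − 25.5806)²/25.5806 = 2.2464
  (29 − 36.5806)²/36.5806 = 1.5709
  (34 − 26.4194)²/26.4194 = 2.1751
χ² = 1.6224 + 2.2464 + 1.5709 + 2.1751 = 7.615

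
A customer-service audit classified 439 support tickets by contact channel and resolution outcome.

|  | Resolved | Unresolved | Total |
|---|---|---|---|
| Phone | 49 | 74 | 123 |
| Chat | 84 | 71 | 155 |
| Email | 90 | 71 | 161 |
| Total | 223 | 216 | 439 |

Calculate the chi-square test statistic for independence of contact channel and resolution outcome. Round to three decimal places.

Grand total N = 439.
Expected counts (row total × column total / N):
  Phone, Resolved: 123×223/439 = 62.4806
  Phone, Unresolved: 123×216/439 = 60.5194
  Chat, Resolved: 155×223/439 = 78.7358
  Chat, Unresolved: 155×216/439 = 76.2642
  Email, Resolved: 161×223/439 = 81.7836
  Email, Unresolved: 161×216/439 = 79.2164
Contributions (O − E)²/E:
  (49 − 62.4806)²/62.4806 = 2.9085
  (74 − 60.5194)²/60.5194 = 3.0028
  (84 − 78.7358)²/78.7358 = 0.3520
  (71 − 76.2642)²/76.2642 = 0.3634
  (90 − 81.7836)²/81.7836 = 0.8255
  (71 − 79.2164)²/79.2164 = 0.8522
χ² = 2.9085 + 3.0028 + 0.3520 + 0.3634 + 0.8255 + 0.8522 = 8.304

8.304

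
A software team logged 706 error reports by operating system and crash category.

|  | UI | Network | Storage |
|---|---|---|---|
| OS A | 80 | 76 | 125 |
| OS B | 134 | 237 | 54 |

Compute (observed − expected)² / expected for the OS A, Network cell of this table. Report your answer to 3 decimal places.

Row total (OS A) = 281; column total (Network) = 313; N = 706.
Expected count E = 281 × 313 / 706 = 124.5793.
Contribution = (O − E)²/E = (76 − 124.5793)² / 124.5793 = 18.943.

18.943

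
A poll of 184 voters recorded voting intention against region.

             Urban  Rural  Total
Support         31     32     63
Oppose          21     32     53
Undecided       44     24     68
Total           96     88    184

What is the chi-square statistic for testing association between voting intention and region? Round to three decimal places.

7.848

Grand total N = 184.
Expected counts (row total × column total / N):
  Support, Urban: 63×96/184 = 32.8696
  Support, Rural: 63×88/184 = 30.1304
  Oppose, Urban: 53×96/184 = 27.6522
  Oppose, Rural: 53×88/184 = 25.3478
  Undecided, Urban: 68×96/184 = 35.4783
  Undecided, Rural: 68×88/184 = 32.5217
Contributions (O − E)²/E:
  (31 − 32.8696)²/32.8696 = 0.1063
  (32 − 30.1304)²/30.1304 = 0.1160
  (21 − 27.6522)²/27.6522 = 1.6003
  (32 − 25.3478)²/25.3478 = 1.7458
  (44 − 35.4783)²/35.4783 = 2.0469
  (24 − 32.5217)²/32.5217 = 2.2330
χ² = 0.1063 + 0.1160 + 1.6003 + 1.7458 + 2.0469 + 2.2330 = 7.848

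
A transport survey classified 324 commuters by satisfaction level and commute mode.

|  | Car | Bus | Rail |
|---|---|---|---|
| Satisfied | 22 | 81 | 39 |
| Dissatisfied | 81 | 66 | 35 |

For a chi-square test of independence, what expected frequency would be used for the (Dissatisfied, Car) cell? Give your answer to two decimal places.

Row total (Dissatisfied) = 182; column total (Car) = 103; grand total N = 324.
Expected count = (row total × column total) / N = 182 × 103 / 324 = 57.86.

57.86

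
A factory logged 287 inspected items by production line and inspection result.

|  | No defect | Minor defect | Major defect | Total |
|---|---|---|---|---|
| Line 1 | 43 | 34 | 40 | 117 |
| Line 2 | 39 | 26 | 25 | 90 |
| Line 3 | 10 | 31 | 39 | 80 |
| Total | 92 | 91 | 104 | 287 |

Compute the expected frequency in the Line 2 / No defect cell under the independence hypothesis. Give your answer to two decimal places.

28.85

Row total (Line 2) = 90; column total (No defect) = 92; grand total N = 287.
Expected count = (row total × column total) / N = 90 × 92 / 287 = 28.85.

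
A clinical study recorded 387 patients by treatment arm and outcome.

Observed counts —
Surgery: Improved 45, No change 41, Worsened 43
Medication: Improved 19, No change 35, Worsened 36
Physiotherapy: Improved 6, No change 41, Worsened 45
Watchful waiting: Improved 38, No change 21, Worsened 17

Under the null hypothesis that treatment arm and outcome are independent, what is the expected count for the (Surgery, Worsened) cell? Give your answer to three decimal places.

47.000

Row total (Surgery) = 129; column total (Worsened) = 141; grand total N = 387.
Expected count = (row total × column total) / N = 129 × 141 / 387 = 47.000.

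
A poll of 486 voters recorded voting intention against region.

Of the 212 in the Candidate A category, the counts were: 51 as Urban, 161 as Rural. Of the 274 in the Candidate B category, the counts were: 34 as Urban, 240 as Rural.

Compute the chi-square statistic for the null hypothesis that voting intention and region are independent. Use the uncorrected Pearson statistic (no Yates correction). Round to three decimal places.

11.237

Row totals: 212, 274. Column totals: 85, 401. Grand total N = 486.
Expected counts (row total × column total / N):
  Candidate A, Urban: 212×85/486 = 37.0782
  Candidate A, Rural: 212×401/486 = 174.9218
  Candidate B, Urban: 274×85/486 = 47.9218
  Candidate B, Rural: 274×401/486 = 226.0782
Contributions (O − E)²/E:
  (51 − 37.0782)²/37.0782 = 5.2272
  (161 − 174.9218)²/174.9218 = 1.1080
  (34 − 47.9218)²/47.9218 = 4.0444
  (240 − 226.0782)²/226.0782 = 0.8573
χ² = 5.2272 + 1.1080 + 4.0444 + 0.8573 = 11.237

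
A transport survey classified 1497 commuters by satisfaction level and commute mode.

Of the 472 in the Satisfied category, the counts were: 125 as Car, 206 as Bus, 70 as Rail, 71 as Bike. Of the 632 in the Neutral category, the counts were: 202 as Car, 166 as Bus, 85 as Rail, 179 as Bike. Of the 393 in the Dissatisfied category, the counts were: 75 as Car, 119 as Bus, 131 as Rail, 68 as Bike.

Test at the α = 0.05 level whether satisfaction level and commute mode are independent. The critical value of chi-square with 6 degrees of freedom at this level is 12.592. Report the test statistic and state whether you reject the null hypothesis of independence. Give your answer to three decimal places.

Row totals: 472, 632, 393. Column totals: 402, 491, 286, 318. Grand total N = 1497.
Expected counts (row total × column total / N):
  Satisfied, Car: 472×402/1497 = 126.7495
  Satisfied, Bus: 472×491/1497 = 154.8110
  Satisfied, Rail: 472×286/1497 = 90.1750
  Satisfied, Bike: 472×318/1497 = 100.2645
  Neutral, Car: 632×402/1497 = 169.7154
  Neutral, Bus: 632×491/1497 = 207.2892
  Neutral, Rail: 632×286/1497 = 120.7428
  Neutral, Bike: 632×318/1497 = 134.2525
  Dissatisfied, Car: 393×402/1497 = 105.5351
  Dissatisfied, Bus: 393×491/1497 = 128.8998
  Dissatisfied, Rail: 393×286/1497 = 75.0822
  Dissatisfied, Bike: 393×318/1497 = 83.4830
Contributions (O − E)²/E:
  (125 − 126.7495)²/126.7495 = 0.0241
  (206 − 154.8110)²/154.8110 = 16.9259
  (70 − 90.1750)²/90.1750 = 4.5138
  (71 − 100.2645)²/100.2645 = 8.5415
  (202 − 169.7154)²/169.7154 = 6.1414
  (166 − 207.2892)²/207.2892 = 8.2242
  (85 − 120.7428)²/120.7428 = 10.5807
  (179 − 134.2525)²/134.2525 = 14.9147
  (75 − 105.5351)²/105.5351 = 8.8349
  (119 − 128.8998)²/128.8998 = 0.7603
  (131 − 75.0822)²/75.0822 = 41.6450
  (68 − 83.4830)²/83.4830 = 2.8715
χ² = 0.0241 + 16.9259 + 4.5138 + 8.5415 + 6.1414 + 8.2242 + 10.5807 + 14.9147 + 8.8349 + 0.7603 + 41.6450 + 2.8715 = 123.978
df = (3−1)(4−1) = 6. Since 123.978 > 12.592, reject the null hypothesis of independence at α = 0.05.

123.978; reject H₀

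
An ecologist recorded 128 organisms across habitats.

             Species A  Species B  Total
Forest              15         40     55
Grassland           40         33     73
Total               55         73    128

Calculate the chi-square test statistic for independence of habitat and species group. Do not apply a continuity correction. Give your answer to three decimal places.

Grand total N = 128.
Expected counts (row total × column total / N):
  Forest, Species A: 55×55/128 = 23.6328
  Forest, Species B: 55×73/128 = 31.3672
  Grassland, Species A: 73×55/128 = 31.3672
  Grassland, Species B: 73×73/128 = 41.6328
Contributions (O − E)²/E:
  (15 − 23.6328)²/23.6328 = 3.1535
  (40 − 31.3672)²/31.3672 = 2.3759
  (40 − 31.3672)²/31.3672 = 2.3759
  (33 − 41.6328)²/41.6328 = 1.7901
χ² = 3.1535 + 2.3759 + 2.3759 + 1.7901 = 9.695

9.695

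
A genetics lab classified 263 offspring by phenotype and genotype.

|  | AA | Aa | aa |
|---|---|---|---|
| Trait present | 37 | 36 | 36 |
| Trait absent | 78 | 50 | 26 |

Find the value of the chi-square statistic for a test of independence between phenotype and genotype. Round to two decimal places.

11.14

Row totals: 109, 154. Column totals: 115, 86, 62. Grand total N = 263.
Expected counts (row total × column total / N):
  Trait present, AA: 109×115/263 = 47.6616
  Trait present, Aa: 109×86/263 = 35.6426
  Trait present, aa: 109×62/263 = 25.6958
  Trait absent, AA: 154×115/263 = 67.3384
  Trait absent, Aa: 154×86/263 = 50.3574
  Trait absent, aa: 154×62/263 = 36.3042
Contributions (O − E)²/E:
  (37 − 47.6616)²/47.6616 = 2.3849
  (36 − 35.6426)²/35.6426 = 0.0036
  (36 − 25.6958)²/25.6958 = 4.1321
  (78 − 67.3384)²/67.3384 = 1.6880
  (50 − 50.3574)²/50.3574 = 0.0025
  (26 − 36.3042)²/36.3042 = 2.9246
χ² = 2.3849 + 0.0036 + 4.1321 + 1.6880 + 0.0025 + 2.9246 = 11.14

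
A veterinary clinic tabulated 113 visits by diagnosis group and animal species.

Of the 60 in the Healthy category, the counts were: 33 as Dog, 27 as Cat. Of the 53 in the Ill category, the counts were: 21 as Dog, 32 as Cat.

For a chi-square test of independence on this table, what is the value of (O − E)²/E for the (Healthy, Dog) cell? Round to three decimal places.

0.653

Row total (Healthy) = 60; column total (Dog) = 54; N = 113.
Expected count E = 60 × 54 / 113 = 28.6726.
Contribution = (O − E)²/E = (33 − 28.6726)² / 28.6726 = 0.653.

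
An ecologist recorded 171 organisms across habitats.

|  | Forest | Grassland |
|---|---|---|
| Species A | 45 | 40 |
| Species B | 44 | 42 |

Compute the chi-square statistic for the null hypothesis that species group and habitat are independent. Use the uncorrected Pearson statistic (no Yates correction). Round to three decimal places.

Row totals: 85, 86. Column totals: 89, 82. Grand total N = 171.
Expected counts (row total × column total / N):
  Species A, Forest: 85×89/171 = 44.2398
  Species A, Grassland: 85×82/171 = 40.7602
  Species B, Forest: 86×89/171 = 44.7602
  Species B, Grassland: 86×82/171 = 41.2398
Contributions (O − E)²/E:
  (45 − 44.2398)²/44.2398 = 0.0131
  (40 − 40.7602)²/40.7602 = 0.0142
  (44 − 44.7602)²/44.7602 = 0.0129
  (42 − 41.2398)²/41.2398 = 0.0140
χ² = 0.0131 + 0.0142 + 0.0129 + 0.0140 = 0.054

0.054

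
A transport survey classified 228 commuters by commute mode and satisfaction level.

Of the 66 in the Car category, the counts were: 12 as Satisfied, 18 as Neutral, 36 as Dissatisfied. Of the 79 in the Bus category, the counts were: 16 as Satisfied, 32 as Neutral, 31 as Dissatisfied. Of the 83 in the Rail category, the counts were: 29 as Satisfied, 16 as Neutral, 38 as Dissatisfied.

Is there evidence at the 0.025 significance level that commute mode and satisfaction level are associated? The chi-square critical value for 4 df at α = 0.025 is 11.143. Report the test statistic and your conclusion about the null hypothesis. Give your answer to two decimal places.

Row totals: 66, 79, 83. Column totals: 57, 66, 105. Grand total N = 228.
Expected counts (row total × column total / N):
  Car, Satisfied: 66×57/228 = 16.500
  Car, Neutral: 66×66/228 = 19.105
  Car, Dissatisfied: 66×105/228 = 30.395
  Bus, Satisfied: 79×57/228 = 19.750
  Bus, Neutral: 79×66/228 = 22.868
  Bus, Dissatisfied: 79×105/228 = 36.382
  Rail, Satisfied: 83×57/228 = 20.750
  Rail, Neutral: 83×66/228 = 24.026
  Rail, Dissatisfied: 83×105/228 = 38.224
Contributions (O − E)²/E:
  (12 − 16.500)²/16.500 = 1.2273
  (18 − 19.105)²/19.105 = 0.0639
  (36 − 30.395)²/30.395 = 1.0336
  (16 − 19.750)²/19.750 = 0.7120
  (32 − 22.868)²/22.868 = 3.6467
  (31 − 36.382)²/36.382 = 0.7962
  (29 − 20.750)²/20.750 = 3.2801
  (16 − 24.026)²/24.026 = 2.6811
  (38 − 38.224)²/38.224 = 0.0013
χ² = 1.2273 + 0.0639 + 1.0336 + 0.7120 + 3.6467 + 0.7962 + 3.2801 + 2.6811 + 0.0013 = 13.44
df = (3−1)(3−1) = 4. Since 13.44 > 11.143, reject the null hypothesis of independence at α = 0.025.

13.44; reject H₀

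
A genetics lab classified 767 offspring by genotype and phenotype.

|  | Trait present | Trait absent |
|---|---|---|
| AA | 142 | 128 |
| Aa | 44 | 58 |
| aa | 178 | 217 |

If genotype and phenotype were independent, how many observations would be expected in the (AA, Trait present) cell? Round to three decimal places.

128.136

Row total (AA) = 270; column total (Trait present) = 364; grand total N = 767.
Expected count = (row total × column total) / N = 270 × 364 / 767 = 128.136.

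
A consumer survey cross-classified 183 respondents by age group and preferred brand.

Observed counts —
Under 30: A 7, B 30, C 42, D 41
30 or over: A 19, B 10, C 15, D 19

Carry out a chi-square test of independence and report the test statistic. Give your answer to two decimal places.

20.64

Row totals: 120, 63. Column totals: 26, 40, 57, 60. Grand total N = 183.
Expected counts (row total × column total / N):
  Under 30, A: 120×26/183 = 17.049
  Under 30, B: 120×40/183 = 26.230
  Under 30, C: 120×57/183 = 37.377
  Under 30, D: 120×60/183 = 39.344
  30 or over, A: 63×26/183 = 8.951
  30 or over, B: 63×40/183 = 13.770
  30 or over, C: 63×57/183 = 19.623
  30 or over, D: 63×60/183 = 20.656
Contributions (O − E)²/E:
  (7 − 17.049)²/17.049 = 5.9231
  (30 − 26.230)²/26.230 = 0.5419
  (42 − 37.377)²/37.377 = 0.5718
  (41 − 39.344)²/39.344 = 0.0697
  (19 − 8.951)²/8.951 = 11.2817
  (10 − 13.770)²/13.770 = 1.0322
  (15 − 19.623)²/19.623 = 1.0891
  (19 − 20.656)²/20.656 = 0.1328
χ² = 5.9231 + 0.5419 + 0.5718 + 0.0697 + 11.2817 + 1.0322 + 1.0891 + 0.1328 = 20.64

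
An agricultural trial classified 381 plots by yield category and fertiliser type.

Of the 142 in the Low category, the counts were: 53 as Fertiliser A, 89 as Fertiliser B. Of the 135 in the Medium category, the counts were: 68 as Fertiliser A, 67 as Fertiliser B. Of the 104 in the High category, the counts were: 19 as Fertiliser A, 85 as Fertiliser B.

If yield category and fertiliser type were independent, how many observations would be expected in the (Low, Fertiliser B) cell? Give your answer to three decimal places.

Row total (Low) = 142; column total (Fertiliser B) = 241; grand total N = 381.
Expected count = (row total × column total) / N = 142 × 241 / 381 = 89.822.

89.822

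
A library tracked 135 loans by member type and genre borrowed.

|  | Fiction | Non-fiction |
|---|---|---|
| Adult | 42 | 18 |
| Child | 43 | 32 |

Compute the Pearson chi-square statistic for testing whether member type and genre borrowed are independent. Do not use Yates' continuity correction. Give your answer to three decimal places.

Row totals: 60, 75. Column totals: 85, 50. Grand total N = 135.
Expected counts (row total × column total / N):
  Adult, Fiction: 60×85/135 = 37.7778
  Adult, Non-fiction: 60×50/135 = 22.2222
  Child, Fiction: 75×85/135 = 47.2222
  Child, Non-fiction: 75×50/135 = 27.7778
Contributions (O − E)²/E:
  (42 − 37.7778)²/37.7778 = 0.4719
  (18 − 22.2222)²/22.2222 = 0.8022
  (43 − 47.2222)²/47.2222 = 0.3775
  (32 − 27.7778)²/27.7778 = 0.6418
χ² = 0.4719 + 0.8022 + 0.3775 + 0.6418 = 2.293

2.293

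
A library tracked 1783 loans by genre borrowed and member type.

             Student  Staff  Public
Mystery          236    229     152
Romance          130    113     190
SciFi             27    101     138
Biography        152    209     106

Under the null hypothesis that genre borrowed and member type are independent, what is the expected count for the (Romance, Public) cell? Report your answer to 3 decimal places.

Row total (Romance) = 433; column total (Public) = 586; grand total N = 1783.
Expected count = (row total × column total) / N = 433 × 586 / 1783 = 142.310.

142.310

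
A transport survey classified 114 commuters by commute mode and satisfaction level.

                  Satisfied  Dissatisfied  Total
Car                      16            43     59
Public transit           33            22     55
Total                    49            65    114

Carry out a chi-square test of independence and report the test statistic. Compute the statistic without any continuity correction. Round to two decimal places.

Grand total N = 114.
Expected counts (row total × column total / N):
  Car, Satisfied: 59×49/114 = 25.360
  Car, Dissatisfied: 59×65/114 = 33.640
  Public transit, Satisfied: 55×49/114 = 23.640
  Public transit, Dissatisfied: 55×65/114 = 31.360
Contributions (O − E)²/E:
  (16 − 25.360)²/25.360 = 3.4546
  (43 − 33.640)²/33.640 = 2.6043
  (33 − 23.640)²/23.640 = 3.7060
  (22 − 31.360)²/31.360 = 2.7937
χ² = 3.4546 + 2.6043 + 3.7060 + 2.7937 = 12.56

12.56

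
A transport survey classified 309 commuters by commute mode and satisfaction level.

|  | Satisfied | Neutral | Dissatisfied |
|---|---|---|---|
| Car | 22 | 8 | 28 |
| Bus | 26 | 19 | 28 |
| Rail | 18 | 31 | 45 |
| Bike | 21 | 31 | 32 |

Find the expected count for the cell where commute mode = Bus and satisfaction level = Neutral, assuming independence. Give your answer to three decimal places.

21.026

Row total (Bus) = 73; column total (Neutral) = 89; grand total N = 309.
Expected count = (row total × column total) / N = 73 × 89 / 309 = 21.026.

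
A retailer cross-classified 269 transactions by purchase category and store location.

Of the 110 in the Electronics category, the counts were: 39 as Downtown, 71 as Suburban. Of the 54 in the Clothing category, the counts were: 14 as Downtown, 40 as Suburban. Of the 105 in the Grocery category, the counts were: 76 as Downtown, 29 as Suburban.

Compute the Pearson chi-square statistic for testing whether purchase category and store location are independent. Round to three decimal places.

Row totals: 110, 54, 105. Column totals: 129, 140. Grand total N = 269.
Expected counts (row total × column total / N):
  Electronics, Downtown: 110×129/269 = 52.7509
  Electronics, Suburban: 110×140/269 = 57.2491
  Clothing, Downtown: 54×129/269 = 25.8959
  Clothing, Suburban: 54×140/269 = 28.1041
  Grocery, Downtown: 105×129/269 = 50.3532
  Grocery, Suburban: 105×140/269 = 54.6468
Contributions (O − E)²/E:
  (39 − 52.7509)²/52.7509 = 3.5845
  (71 − 57.2491)²/57.2491 = 3.3029
  (14 − 25.8959)²/25.8959 = 5.4647
  (40 − 28.1041)²/28.1041 = 5.0353
  (76 − 50.3532)²/50.3532 = 13.0629
  (29 − 54.6468)²/54.6468 = 12.0365
χ² = 3.5845 + 3.3029 + 5.4647 + 5.0353 + 13.0629 + 12.0365 = 42.487

42.487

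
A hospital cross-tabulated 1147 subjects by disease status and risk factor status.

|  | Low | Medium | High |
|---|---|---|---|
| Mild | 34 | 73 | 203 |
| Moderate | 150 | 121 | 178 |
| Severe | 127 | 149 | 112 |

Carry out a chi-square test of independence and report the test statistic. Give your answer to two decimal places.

111.42

Row totals: 310, 449, 388. Column totals: 311, 343, 493. Grand total N = 1147.
Expected counts (row total × column total / N):
  Mild, Low: 310×311/1147 = 84.054
  Mild, Medium: 310×343/1147 = 92.703
  Mild, High: 310×493/1147 = 133.243
  Moderate, Low: 449×311/1147 = 121.743
  Moderate, Medium: 449×343/1147 = 134.269
  Moderate, High: 449×493/1147 = 192.988
  Severe, Low: 388×311/1147 = 105.203
  Severe, Medium: 388×343/1147 = 116.028
  Severe, High: 388×493/1147 = 166.769
Contributions (O − E)²/E:
  (34 − 84.054)²/84.054 = 29.8071
  (73 − 92.703)²/92.703 = 4.1877
  (203 − 133.243)²/133.243 = 36.5200
  (150 − 121.743)²/121.743 = 6.5586
  (121 − 134.269)²/134.269 = 1.3113
  (178 − 192.988)²/192.988 = 1.1640
  (127 − 105.203)²/105.203 = 4.5161
  (149 − 116.028)²/116.028 = 9.3697
  (112 − 166.769)²/166.769 = 17.9868
χ² = 29.8071 + 4.1877 + 36.5200 + 6.5586 + 1.3113 + 1.1640 + 4.5161 + 9.3697 + 17.9868 = 111.42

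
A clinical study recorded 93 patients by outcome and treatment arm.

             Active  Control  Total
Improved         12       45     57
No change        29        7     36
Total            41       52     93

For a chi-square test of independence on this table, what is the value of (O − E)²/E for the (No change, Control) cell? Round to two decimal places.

Row total (No change) = 36; column total (Control) = 52; N = 93.
Expected count E = 36 × 52 / 93 = 20.129.
Contribution = (O − E)²/E = (7 − 20.129)² / 20.129 = 8.56.

8.56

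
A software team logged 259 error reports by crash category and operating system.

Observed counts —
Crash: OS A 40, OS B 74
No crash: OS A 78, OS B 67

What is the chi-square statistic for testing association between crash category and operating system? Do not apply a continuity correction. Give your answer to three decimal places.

9.003

Row totals: 114, 145. Column totals: 118, 141. Grand total N = 259.
Expected counts (row total × column total / N):
  Crash, OS A: 114×118/259 = 51.9382
  Crash, OS B: 114×141/259 = 62.0618
  No crash, OS A: 145×118/259 = 66.0618
  No crash, OS B: 145×141/259 = 78.9382
Contributions (O − E)²/E:
  (40 − 51.9382)²/51.9382 = 2.7440
  (74 − 62.0618)²/62.0618 = 2.2964
  (78 − 66.0618)²/66.0618 = 2.1574
  (67 − 78.9382)²/78.9382 = 1.8055
χ² = 2.7440 + 2.2964 + 2.1574 + 1.8055 = 9.003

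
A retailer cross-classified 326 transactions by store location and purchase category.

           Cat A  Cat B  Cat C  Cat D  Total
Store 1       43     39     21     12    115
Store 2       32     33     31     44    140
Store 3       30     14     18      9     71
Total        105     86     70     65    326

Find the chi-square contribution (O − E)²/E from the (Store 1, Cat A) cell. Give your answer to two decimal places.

0.96

Row total (Store 1) = 115; column total (Cat A) = 105; N = 326.
Expected count E = 115 × 105 / 326 = 37.040.
Contribution = (O − E)²/E = (43 − 37.040)² / 37.040 = 0.96.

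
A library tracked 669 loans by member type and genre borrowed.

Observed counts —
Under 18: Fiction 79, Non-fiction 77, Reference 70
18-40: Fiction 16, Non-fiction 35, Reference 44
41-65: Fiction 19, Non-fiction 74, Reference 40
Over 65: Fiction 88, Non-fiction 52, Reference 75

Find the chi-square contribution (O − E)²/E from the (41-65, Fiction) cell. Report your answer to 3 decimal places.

11.148

Row total (41-65) = 133; column total (Fiction) = 202; N = 669.
Expected count E = 133 × 202 / 669 = 40.1584.
Contribution = (O − E)²/E = (19 − 40.1584)² / 40.1584 = 11.148.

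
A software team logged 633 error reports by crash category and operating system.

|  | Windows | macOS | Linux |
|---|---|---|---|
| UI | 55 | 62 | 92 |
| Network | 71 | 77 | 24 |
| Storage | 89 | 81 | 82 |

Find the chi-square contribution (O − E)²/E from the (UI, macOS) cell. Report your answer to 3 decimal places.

Row total (UI) = 209; column total (macOS) = 220; N = 633.
Expected count E = 209 × 220 / 633 = 72.6382.
Contribution = (O − E)²/E = (62 − 72.6382)² / 72.6382 = 1.558.

1.558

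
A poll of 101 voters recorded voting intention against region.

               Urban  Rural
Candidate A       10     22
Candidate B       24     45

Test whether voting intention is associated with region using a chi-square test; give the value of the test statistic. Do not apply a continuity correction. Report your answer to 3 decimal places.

Row totals: 32, 69. Column totals: 34, 67. Grand total N = 101.
Expected counts (row total × column total / N):
  Candidate A, Urban: 32×34/101 = 10.7723
  Candidate A, Rural: 32×67/101 = 21.2277
  Candidate B, Urban: 69×34/101 = 23.2277
  Candidate B, Rural: 69×67/101 = 45.7723
Contributions (O − E)²/E:
  (10 − 10.7723)²/10.7723 = 0.0554
  (22 − 21.2277)²/21.2277 = 0.0281
  (24 − 23.2277)²/23.2277 = 0.0257
  (45 − 45.7723)²/45.7723 = 0.0130
χ² = 0.0554 + 0.0281 + 0.0257 + 0.0130 = 0.122

0.122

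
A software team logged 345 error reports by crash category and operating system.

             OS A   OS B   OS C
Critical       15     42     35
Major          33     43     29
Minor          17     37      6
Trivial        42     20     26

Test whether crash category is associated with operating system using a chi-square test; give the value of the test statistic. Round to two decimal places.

38.73

Row totals: 92, 105, 60, 88. Column totals: 107, 142, 96. Grand total N = 345.
Expected counts (row total × column total / N):
  Critical, OS A: 92×107/345 = 28.5333
  Critical, OS B: 92×142/345 = 37.8667
  Critical, OS C: 92×96/345 = 25.6000
  Major, OS A: 105×107/345 = 32.5652
  Major, OS B: 105×142/345 = 43.2174
  Major, OS C: 105×96/345 = 29.2174
  Minor, OS A: 60×107/345 = 18.6087
  Minor, OS B: 60×142/345 = 24.6957
  Minor, OS C: 60×96/345 = 16.6957
  Trivial, OS A: 88×107/345 = 27.2928
  Trivial, OS B: 88×142/345 = 36.2203
  Trivial, OS C: 88×96/345 = 24.4870
Contributions (O − E)²/E:
  (15 − 28.5333)²/28.5333 = 6.4188
  (42 − 37.8667)²/37.8667 = 0.4512
  (35 − 25.6000)²/25.6000 = 3.4516
  (33 − 32.5652)²/32.5652 = 0.0058
  (43 − 43.2174)²/43.2174 = 0.0011
  (29 − 29.2174)²/29.2174 = 0.0016
  (17 − 18.6087)²/18.6087 = 0.1391
  (37 − 24.6957)²/24.6957 = 6.1305
  (6 − 16.6957)²/16.6957 = 6.8519
  (42 − 27.2928)²/27.2928 = 7.9252
  (20 − 36.2203)²/36.2203 = 7.2638
  (26 − 24.4870)²/24.4870 = 0.0935
χ² = 6.4188 + 0.4512 + 3.4516 + 0.0058 + 0.0011 + 0.0016 + 0.1391 + 6.1305 + 6.8519 + 7.9252 + 7.2638 + 0.0935 = 38.73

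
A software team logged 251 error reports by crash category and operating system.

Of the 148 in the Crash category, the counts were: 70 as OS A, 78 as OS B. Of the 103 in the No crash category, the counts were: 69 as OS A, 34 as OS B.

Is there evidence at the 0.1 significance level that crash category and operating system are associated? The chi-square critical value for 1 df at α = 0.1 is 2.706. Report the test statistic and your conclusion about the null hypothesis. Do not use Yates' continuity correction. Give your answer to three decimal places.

9.532; reject H₀

Row totals: 148, 103. Column totals: 139, 112. Grand total N = 251.
Expected counts (row total × column total / N):
  Crash, OS A: 148×139/251 = 81.9602
  Crash, OS B: 148×112/251 = 66.0398
  No crash, OS A: 103×139/251 = 57.0398
  No crash, OS B: 103×112/251 = 45.9602
Contributions (O − E)²/E:
  (70 − 81.9602)²/81.9602 = 1.7453
  (78 − 66.0398)²/66.0398 = 2.1661
  (69 − 57.0398)²/57.0398 = 2.5078
  (34 − 45.9602)²/45.9602 = 3.1124
χ² = 1.7453 + 2.1661 + 2.5078 + 3.1124 = 9.532
df = (2−1)(2−1) = 1. Since 9.532 > 2.706, reject the null hypothesis of independence at α = 0.1.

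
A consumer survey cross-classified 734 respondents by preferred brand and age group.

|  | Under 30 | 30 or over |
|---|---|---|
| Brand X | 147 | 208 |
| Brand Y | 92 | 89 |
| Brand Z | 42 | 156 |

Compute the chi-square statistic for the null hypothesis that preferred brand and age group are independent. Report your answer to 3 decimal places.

37.946

Row totals: 355, 181, 198. Column totals: 281, 453. Grand total N = 734.
Expected counts (row total × column total / N):
  Brand X, Under 30: 355×281/734 = 135.9060
  Brand X, 30 or over: 355×453/734 = 219.0940
  Brand Y, Under 30: 181×281/734 = 69.2929
  Brand Y, 30 or over: 181×453/734 = 111.7071
  Brand Z, Under 30: 198×281/734 = 75.8011
  Brand Z, 30 or over: 198×453/734 = 122.1989
Contributions (O − E)²/E:
  (147 − 135.9060)²/135.9060 = 0.9056
  (208 − 219.0940)²/219.0940 = 0.5618
  (92 − 69.2929)²/69.2929 = 7.4411
  (89 − 111.7071)²/111.7071 = 4.6158
  (42 − 75.8011)²/75.8011 = 15.0725
  (156 − 122.1989)²/122.1989 = 9.3496
χ² = 0.9056 + 0.5618 + 7.4411 + 4.6158 + 15.0725 + 9.3496 = 37.946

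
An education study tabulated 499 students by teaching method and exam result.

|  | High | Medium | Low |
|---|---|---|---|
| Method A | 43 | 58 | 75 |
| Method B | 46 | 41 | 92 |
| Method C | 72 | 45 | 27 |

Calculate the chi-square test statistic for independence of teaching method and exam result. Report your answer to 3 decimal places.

46.138

Row totals: 176, 179, 144. Column totals: 161, 144, 194. Grand total N = 499.
Expected counts (row total × column total / N):
  Method A, High: 176×161/499 = 56.7856
  Method A, Medium: 176×144/499 = 50.7896
  Method A, Low: 176×194/499 = 68.4248
  Method B, High: 179×161/499 = 57.7535
  Method B, Medium: 179×144/499 = 51.6553
  Method B, Low: 179×194/499 = 69.5912
  Method C, High: 144×161/499 = 46.4609
  Method C, Medium: 144×144/499 = 41.5551
  Method C, Low: 144×194/499 = 55.9840
Contributions (O − E)²/E:
  (43 − 56.7856)²/56.7856 = 3.3467
  (58 − 50.7896)²/50.7896 = 1.0236
  (75 − 68.4248)²/68.4248 = 0.6318
  (46 − 57.7535)²/57.7535 = 2.3920
  (41 − 51.6553)²/51.6553 = 2.1979
  (92 − 69.5912)²/69.5912 = 7.2158
  (72 − 46.4609)²/46.4609 = 14.0386
  (45 − 41.5551)²/41.5551 = 0.2856
  (27 − 55.9840)²/55.9840 = 15.0056
χ² = 3.3467 + 1.0236 + 0.6318 + 2.3920 + 2.1979 + 7.2158 + 14.0386 + 0.2856 + 15.0056 = 46.138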